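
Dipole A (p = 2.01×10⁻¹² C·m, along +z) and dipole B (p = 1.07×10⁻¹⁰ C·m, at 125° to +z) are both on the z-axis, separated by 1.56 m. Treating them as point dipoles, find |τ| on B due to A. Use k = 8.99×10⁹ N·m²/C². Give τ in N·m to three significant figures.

The second dipole sits on the axis of the first, so the field there is axial: E₁ = 2kp₁/r³ along +z.
E₁ = 2(8.99×10⁹)(2.01×10⁻¹²)/(1.56)³ = 0.009519 N/C.
Torque on the second dipole: τ = p₂ E₁ sinθ.
τ = (1.07×10⁻¹⁰)(0.009519)·sin125° = 8.344×10⁻¹³ N·m.

τ ≈ 8.34×10⁻¹³ N·m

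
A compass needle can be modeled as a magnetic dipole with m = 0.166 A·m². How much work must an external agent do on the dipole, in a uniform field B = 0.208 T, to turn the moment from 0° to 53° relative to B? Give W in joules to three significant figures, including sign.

W ≈ 0.0137 J

W_ext = ΔU = −mB cosθ₂ + mB cosθ₁ = mB(cosθ₁ − cosθ₂).
W = (0.166)(0.208)·(cos0° − cos53°) = (0.03453)·(+0.3982) = 0.01375 J.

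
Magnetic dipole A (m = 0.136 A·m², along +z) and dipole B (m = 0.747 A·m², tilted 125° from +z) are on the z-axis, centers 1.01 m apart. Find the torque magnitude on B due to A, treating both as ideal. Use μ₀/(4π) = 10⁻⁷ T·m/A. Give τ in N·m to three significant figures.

Dipole B is on the axis of dipole A, so B₁ there is axial: B₁ = (μ₀/4π)·2m₁/r³ along +z.
B₁ = 2(10⁻⁷)(0.136)/(1.01)³ = 2.640×10⁻⁸ T.
τ = m₂ B₁ sinθ.
τ = (0.747)(2.640×10⁻⁸)·sin125° = 1.615×10⁻⁸ N·m.

τ ≈ 1.62×10⁻⁸ N·m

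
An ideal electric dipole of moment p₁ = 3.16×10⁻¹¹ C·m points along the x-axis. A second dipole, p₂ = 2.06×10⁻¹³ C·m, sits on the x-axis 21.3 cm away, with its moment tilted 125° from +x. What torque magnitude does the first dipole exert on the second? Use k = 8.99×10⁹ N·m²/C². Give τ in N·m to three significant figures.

τ ≈ 9.92×10⁻¹² N·m

The second dipole sits on the axis of the first, so the field there is axial: E₁ = 2kp₁/r³ along +x.
E₁ = 2(8.99×10⁹)(3.16×10⁻¹¹)/(0.213)³ = 58.79 N/C.
Torque on the second dipole: τ = p₂ E₁ sinθ.
τ = (2.06×10⁻¹³)(58.79)·sin125° = 9.921×10⁻¹² N·m.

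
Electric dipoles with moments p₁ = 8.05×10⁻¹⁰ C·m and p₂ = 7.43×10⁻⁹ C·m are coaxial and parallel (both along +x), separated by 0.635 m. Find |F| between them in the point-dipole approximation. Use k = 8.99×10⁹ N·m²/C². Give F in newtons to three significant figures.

F ≈ 1.98×10⁻⁶ N

On-axis field of dipole 1 at distance r: E = 2kp₁/r³. Force on dipole 2 is F = p₂·dE/dr (gradient along axis).
dE/dr = −6kp₁/r⁴, so |F| = 6kp₁p₂/r⁴ (attractive for aligned moments).
F = 6(8.99×10⁹)(8.05×10⁻¹⁰)(7.43×10⁻⁹)/(0.635)⁴ = 1.984×10⁻⁶ N.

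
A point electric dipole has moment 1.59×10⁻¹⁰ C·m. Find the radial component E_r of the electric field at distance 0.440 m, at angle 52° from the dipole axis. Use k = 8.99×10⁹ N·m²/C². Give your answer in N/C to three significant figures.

E_r ≈ 20.7 N/C

For a dipole, E_r = (2kp cosθ)/r³.
kp/r³ = (8.99×10⁹)(1.59×10⁻¹⁰)/(0.440)³ = 16.78 N/C.
E_r = 2·16.78·cos52° = 20.66 N/C.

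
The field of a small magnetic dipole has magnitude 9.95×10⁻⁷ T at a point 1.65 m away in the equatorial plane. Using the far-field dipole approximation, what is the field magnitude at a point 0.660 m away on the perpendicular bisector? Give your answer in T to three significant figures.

B ≈ 1.55×10⁻⁵ T

Dipole fields scale as 1/r³ in the far field; the geometry is the same at both points.
B₂ = B₁ · (r₁/r₂)³ = 9.95×10⁻⁷ · (1.65/0.660)³.
(r₁/r₂)³ = (2.5)³ = 15.62.
B₂ ≈ 1.555×10⁻⁵ T.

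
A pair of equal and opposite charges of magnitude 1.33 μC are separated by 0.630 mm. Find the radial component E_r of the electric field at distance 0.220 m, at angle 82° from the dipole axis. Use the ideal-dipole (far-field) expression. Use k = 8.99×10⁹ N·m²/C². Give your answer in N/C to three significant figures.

E_r ≈ 197 N/C

Dipole moment p = qd = (1.33×10⁻⁶ C)(6.30×10⁻⁴ m) = 8.379×10⁻¹⁰ C·m.
For a dipole, E_r = (2kp cosθ)/r³.
kp/r³ = (8.99×10⁹)(8.379×10⁻¹⁰)/(0.220)³ = 707.4 N/C.
E_r = 2·707.4·cos82° = 196.9 N/C.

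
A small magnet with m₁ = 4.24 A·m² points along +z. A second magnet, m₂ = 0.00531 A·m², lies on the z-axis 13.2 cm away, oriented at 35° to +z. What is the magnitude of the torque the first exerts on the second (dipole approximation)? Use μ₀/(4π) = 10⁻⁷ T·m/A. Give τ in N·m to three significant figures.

Dipole B is on the axis of dipole A, so B₁ there is axial: B₁ = (μ₀/4π)·2m₁/r³ along +z.
B₁ = 2(10⁻⁷)(4.24)/(0.132)³ = 3.687×10⁻⁴ T.
τ = m₂ B₁ sinθ.
τ = (0.00531)(3.687×10⁻⁴)·sin35° = 1.123×10⁻⁶ N·m.

τ ≈ 1.12×10⁻⁶ N·m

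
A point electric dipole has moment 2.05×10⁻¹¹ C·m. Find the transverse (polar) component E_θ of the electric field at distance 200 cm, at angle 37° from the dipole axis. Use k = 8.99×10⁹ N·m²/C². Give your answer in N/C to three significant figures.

For a dipole, E_θ = (kp sinθ)/r³.
kp/r³ = (8.99×10⁹)(2.05×10⁻¹¹)/(2.00)³ = 0.02304 N/C.
E_θ = 0.02304·sin37° = 0.01386 N/C.

E_θ ≈ 0.0139 N/C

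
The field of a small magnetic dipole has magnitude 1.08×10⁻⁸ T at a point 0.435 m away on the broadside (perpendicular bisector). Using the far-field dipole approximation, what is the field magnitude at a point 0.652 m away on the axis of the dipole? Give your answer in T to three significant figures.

B ≈ 6.41×10⁻⁹ T

Dipole fields scale as 1/r³ in the far field.
The axial field is twice the equatorial field at the same r, so the geometry factor is 2/1.
B₂ = B₁ · (2/1) · (r₁/r₂)³ = 1.08×10⁻⁸ · 2 · (0.435/0.652)³.
(r₁/r₂)³ = (0.6672)³ = 0.297.
B₂ ≈ 6.415×10⁻⁹ T.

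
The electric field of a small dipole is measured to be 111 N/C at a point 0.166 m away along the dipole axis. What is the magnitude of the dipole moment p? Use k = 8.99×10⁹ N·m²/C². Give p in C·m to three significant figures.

On axis E = 2kp/r³, so p = Er³/(2k).
p = (111)·(0.166)³ / (2·8.99×10⁹) = 2.824×10⁻¹¹ C·m.

p ≈ 2.82×10⁻¹¹ C·m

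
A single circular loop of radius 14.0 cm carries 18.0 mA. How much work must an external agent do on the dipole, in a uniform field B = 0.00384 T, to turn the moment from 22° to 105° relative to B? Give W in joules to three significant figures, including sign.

W ≈ 5.05×10⁻⁶ J

Magnetic moment m = IA = Iπa² = (0.0180)·π·(0.140)² = 0.001108 A·m².
W_ext = ΔU = −mB cosθ₂ + mB cosθ₁ = mB(cosθ₁ − cosθ₂).
W = (0.001108)(0.00384)·(cos22° − cos105°) = (4.255×10⁻⁶)·(+1.1860) = 5.046×10⁻⁶ J.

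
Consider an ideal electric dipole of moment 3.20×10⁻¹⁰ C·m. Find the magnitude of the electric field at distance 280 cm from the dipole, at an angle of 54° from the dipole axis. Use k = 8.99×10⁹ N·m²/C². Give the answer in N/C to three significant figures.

E ≈ 0.187 N/C

At angle θ the dipole field magnitude is E = (kp/r³)·√(1 + 3cos²θ).
kp/r³ = (8.99×10⁹)(3.20×10⁻¹⁰) / (2.80)³ = 0.1310 N/C.
√(1 + 3cos²54°) = √(1 + 3·0.3455) = √2.0365 ≈ 1.4271.
E ≈ 0.1310 × 1.427 = 0.1870 N/C.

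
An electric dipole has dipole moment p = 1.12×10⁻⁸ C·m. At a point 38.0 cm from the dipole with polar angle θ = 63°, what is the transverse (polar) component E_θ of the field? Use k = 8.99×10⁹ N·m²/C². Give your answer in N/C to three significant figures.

For a dipole, E_θ = (kp sinθ)/r³.
kp/r³ = (8.99×10⁹)(1.12×10⁻⁸)/(0.380)³ = 1835 N/C.
E_θ = 1835·sin63° = 1635 N/C.

E_θ ≈ 1630 N/C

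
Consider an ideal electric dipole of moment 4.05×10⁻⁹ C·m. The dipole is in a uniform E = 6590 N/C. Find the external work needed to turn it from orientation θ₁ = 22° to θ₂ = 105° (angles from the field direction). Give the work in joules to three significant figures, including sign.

W ≈ 3.17×10⁻⁵ J

W_ext = ΔU = U(θ₂) − U(θ₁) = −pE cosθ₂ − (−pE cosθ₁) = pE(cosθ₁ − cosθ₂).
W = (4.05×10⁻⁹)(6590)·(cos22° − cos105°) = (2.669×10⁻⁵)·(+1.1860) = 3.165×10⁻⁵ J.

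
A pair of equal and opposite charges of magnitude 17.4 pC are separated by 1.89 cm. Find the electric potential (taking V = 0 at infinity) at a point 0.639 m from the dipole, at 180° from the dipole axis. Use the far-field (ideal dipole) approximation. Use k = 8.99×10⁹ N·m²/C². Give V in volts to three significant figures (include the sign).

Dipole moment p = qd = (1.74×10⁻¹¹ C)(0.0189 m) = 3.289×10⁻¹³ C·m.
The dipole potential is V = kp cosθ / r².
V = (8.99×10⁹)(3.289×10⁻¹³)·cos180° / (0.639)² = -0.007241 V.

V ≈ -0.00724 V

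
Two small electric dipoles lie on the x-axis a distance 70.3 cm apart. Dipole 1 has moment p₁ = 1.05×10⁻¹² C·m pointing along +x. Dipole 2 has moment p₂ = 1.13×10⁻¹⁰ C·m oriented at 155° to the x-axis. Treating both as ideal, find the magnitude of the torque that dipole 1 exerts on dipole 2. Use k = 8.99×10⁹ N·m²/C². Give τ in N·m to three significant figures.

τ ≈ 2.60×10⁻¹² N·m

The second dipole sits on the axis of the first, so the field there is axial: E₁ = 2kp₁/r³ along +x.
E₁ = 2(8.99×10⁹)(1.05×10⁻¹²)/(0.703)³ = 0.05434 N/C.
Torque on the second dipole: τ = p₂ E₁ sinθ.
τ = (1.13×10⁻¹⁰)(0.05434)·sin155° = 2.595×10⁻¹² N·m.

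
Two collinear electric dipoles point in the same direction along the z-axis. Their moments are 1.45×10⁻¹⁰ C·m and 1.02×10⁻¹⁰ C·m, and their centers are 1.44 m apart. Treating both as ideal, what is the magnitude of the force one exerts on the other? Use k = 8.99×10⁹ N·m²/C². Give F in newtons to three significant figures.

F ≈ 1.86×10⁻¹⁰ N

On-axis field of dipole 1 at distance r: E = 2kp₁/r³. Force on dipole 2 is F = p₂·dE/dr (gradient along axis).
dE/dr = −6kp₁/r⁴, so |F| = 6kp₁p₂/r⁴ (attractive for aligned moments).
F = 6(8.99×10⁹)(1.45×10⁻¹⁰)(1.02×10⁻¹⁰)/(1.44)⁴ = 1.855×10⁻¹⁰ N.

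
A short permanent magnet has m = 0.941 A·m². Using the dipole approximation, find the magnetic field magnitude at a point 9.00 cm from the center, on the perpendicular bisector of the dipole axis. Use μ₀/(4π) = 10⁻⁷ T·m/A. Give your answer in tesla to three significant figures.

In the equatorial plane B = (μ₀/4π)·m/r³ (half the axial value).
B = (10⁻⁷)·(0.941) / (0.0900)³ = 1.291×10⁻⁴ T.

B ≈ 1.29×10⁻⁴ T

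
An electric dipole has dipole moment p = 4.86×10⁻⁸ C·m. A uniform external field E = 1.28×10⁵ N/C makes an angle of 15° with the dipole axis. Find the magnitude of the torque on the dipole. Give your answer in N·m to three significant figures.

τ ≈ 0.00161 N·m

Torque on an electric dipole: τ = pE sinθ.
τ = (4.86×10⁻⁸)(1.28×10⁵)·sin15° = 0.001610 N·m.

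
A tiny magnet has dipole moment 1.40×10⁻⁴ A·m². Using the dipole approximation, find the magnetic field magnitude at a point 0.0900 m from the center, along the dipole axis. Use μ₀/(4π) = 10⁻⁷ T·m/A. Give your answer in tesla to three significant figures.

On axis B = (μ₀/4π)·2m/r³.
B = 2·(10⁻⁷)·(1.40×10⁻⁴) / (0.0900)³ = 3.841×10⁻⁸ T.

B ≈ 3.84×10⁻⁸ T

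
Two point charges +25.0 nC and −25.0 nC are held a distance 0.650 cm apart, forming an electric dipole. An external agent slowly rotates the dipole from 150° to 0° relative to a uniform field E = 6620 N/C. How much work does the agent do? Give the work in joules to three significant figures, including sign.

Dipole moment p = qd = (2.50×10⁻⁸ C)(0.00650 m) = 1.625×10⁻¹⁰ C·m.
W_ext = ΔU = U(θ₂) − U(θ₁) = −pE cosθ₂ − (−pE cosθ₁) = pE(cosθ₁ − cosθ₂).
W = (1.625×10⁻¹⁰)(6620)·(cos150° − cos0°) = (1.076×10⁻⁶)·(-1.8660) = -2.007×10⁻⁶ J.

W ≈ -2.01×10⁻⁶ J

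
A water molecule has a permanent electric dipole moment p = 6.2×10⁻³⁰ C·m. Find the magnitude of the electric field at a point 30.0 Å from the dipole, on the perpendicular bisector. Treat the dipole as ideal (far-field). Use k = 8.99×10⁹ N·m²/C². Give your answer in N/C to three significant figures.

In the equatorial plane E = kp/r³.
E = (8.99×10⁹)(6.20×10⁻³⁰) / (3.00×10⁻⁹)³ = 2.064×10⁶ N/C.

E ≈ 2.06×10⁶ N/C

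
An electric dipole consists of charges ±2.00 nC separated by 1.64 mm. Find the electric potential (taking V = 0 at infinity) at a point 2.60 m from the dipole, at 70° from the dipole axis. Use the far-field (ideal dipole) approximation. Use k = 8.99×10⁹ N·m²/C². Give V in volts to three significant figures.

Dipole moment p = qd = (2.00×10⁻⁹ C)(0.00164 m) = 3.28×10⁻¹² C·m.
The dipole potential is V = kp cosθ / r².
V = (8.99×10⁹)(3.28×10⁻¹²)·cos70° / (2.60)² = 0.001492 V.

V ≈ 0.00149 V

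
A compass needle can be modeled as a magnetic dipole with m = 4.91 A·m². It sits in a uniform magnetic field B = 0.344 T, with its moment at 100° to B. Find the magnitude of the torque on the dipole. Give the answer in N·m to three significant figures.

Torque on a magnetic dipole: τ = mB sinθ.
τ = (4.91)(0.344)·sin100° = 1.663 N·m.

τ ≈ 1.66 N·m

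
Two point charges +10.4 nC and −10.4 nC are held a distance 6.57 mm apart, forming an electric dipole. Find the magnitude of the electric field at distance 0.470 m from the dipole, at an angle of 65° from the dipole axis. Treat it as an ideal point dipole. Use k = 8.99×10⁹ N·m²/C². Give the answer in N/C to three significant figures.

Dipole moment p = qd = (1.04×10⁻⁸ C)(0.00657 m) = 6.833×10⁻¹¹ C·m.
At angle θ the dipole field magnitude is E = (kp/r³)·√(1 + 3cos²θ).
kp/r³ = (8.99×10⁹)(6.833×10⁻¹¹) / (0.470)³ = 5.917 N/C.
√(1 + 3cos²65°) = √(1 + 3·0.1786) = √1.5358 ≈ 1.2393.
E ≈ 5.917 × 1.239 = 7.332 N/C.

E ≈ 7.33 N/C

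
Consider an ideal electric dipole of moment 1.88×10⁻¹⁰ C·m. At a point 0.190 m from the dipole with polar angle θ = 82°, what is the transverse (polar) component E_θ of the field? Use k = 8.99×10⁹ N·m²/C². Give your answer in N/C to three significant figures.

E_θ ≈ 244 N/C

For a dipole, E_θ = (kp sinθ)/r³.
kp/r³ = (8.99×10⁹)(1.88×10⁻¹⁰)/(0.190)³ = 246.4 N/C.
E_θ = 246.4·sin82° = 244.0 N/C.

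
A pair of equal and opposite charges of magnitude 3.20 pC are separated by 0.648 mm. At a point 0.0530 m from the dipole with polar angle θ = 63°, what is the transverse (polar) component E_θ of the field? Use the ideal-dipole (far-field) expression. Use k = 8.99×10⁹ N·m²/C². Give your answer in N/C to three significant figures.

E_θ ≈ 0.112 N/C

Dipole moment p = qd = (3.20×10⁻¹² C)(6.48×10⁻⁴ m) = 2.074×10⁻¹⁵ C·m.
For a dipole, E_θ = (kp sinθ)/r³.
kp/r³ = (8.99×10⁹)(2.074×10⁻¹⁵)/(0.0530)³ = 0.1252 N/C.
E_θ = 0.1252·sin63° = 0.1116 N/C.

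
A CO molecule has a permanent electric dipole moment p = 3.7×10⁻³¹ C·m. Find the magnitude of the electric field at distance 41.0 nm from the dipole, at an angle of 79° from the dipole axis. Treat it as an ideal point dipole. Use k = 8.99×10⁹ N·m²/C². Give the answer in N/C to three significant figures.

At angle θ the dipole field magnitude is E = (kp/r³)·√(1 + 3cos²θ).
kp/r³ = (8.99×10⁹)(3.70×10⁻³¹) / (4.10×10⁻⁸)³ = 48.26 N/C.
√(1 + 3cos²79°) = √(1 + 3·0.0364) = √1.1092 ≈ 1.0532.
E ≈ 48.26 × 1.053 = 50.83 N/C.

E ≈ 50.8 N/C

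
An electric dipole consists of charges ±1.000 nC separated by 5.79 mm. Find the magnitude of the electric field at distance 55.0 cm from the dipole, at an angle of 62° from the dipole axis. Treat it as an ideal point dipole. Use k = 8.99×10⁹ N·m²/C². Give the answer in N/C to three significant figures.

Dipole moment p = qd = (1.00×10⁻⁹ C)(0.00579 m) = 5.79×10⁻¹² C·m.
At angle θ the dipole field magnitude is E = (kp/r³)·√(1 + 3cos²θ).
kp/r³ = (8.99×10⁹)(5.79×10⁻¹²) / (0.550)³ = 0.3129 N/C.
√(1 + 3cos²62°) = √(1 + 3·0.2204) = √1.6612 ≈ 1.2889.
E ≈ 0.3129 × 1.289 = 0.4032 N/C.

E ≈ 0.403 N/C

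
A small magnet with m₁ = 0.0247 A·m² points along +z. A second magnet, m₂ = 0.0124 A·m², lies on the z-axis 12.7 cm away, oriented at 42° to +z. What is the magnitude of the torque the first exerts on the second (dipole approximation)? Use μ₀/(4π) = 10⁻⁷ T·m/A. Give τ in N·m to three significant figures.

τ ≈ 2.00×10⁻⁸ N·m

Dipole B is on the axis of dipole A, so B₁ there is axial: B₁ = (μ₀/4π)·2m₁/r³ along +z.
B₁ = 2(10⁻⁷)(0.0247)/(0.127)³ = 2.412×10⁻⁶ T.
τ = m₂ B₁ sinθ.
τ = (0.0124)(2.412×10⁻⁶)·sin42° = 2.001×10⁻⁸ N·m.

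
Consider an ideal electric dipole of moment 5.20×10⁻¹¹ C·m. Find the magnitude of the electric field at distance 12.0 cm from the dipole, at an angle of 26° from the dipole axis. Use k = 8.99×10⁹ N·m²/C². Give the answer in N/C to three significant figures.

At angle θ the dipole field magnitude is E = (kp/r³)·√(1 + 3cos²θ).
kp/r³ = (8.99×10⁹)(5.20×10⁻¹¹) / (0.120)³ = 270.5 N/C.
√(1 + 3cos²26°) = √(1 + 3·0.8078) = √3.4235 ≈ 1.8503.
E ≈ 270.5 × 1.850 = 500.6 N/C.

E ≈ 501 N/C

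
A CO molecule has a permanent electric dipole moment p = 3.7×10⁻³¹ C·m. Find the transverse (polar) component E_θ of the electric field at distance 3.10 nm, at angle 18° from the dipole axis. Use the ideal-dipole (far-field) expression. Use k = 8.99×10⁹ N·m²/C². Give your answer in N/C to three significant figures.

E_θ ≈ 3.45×10⁴ N/C

For a dipole, E_θ = (kp sinθ)/r³.
kp/r³ = (8.99×10⁹)(3.70×10⁻³¹)/(3.10×10⁻⁹)³ = 1.117×10⁵ N/C.
E_θ = 1.117×10⁵·sin18° = 3.450×10⁴ N/C.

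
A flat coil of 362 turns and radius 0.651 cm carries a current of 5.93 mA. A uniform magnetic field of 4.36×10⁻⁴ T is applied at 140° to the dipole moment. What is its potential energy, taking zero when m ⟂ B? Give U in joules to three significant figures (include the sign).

U ≈ 9.55×10⁻⁸ J

m = NIA = NIπa² = 362·(0.00593)·π·(0.00651)² = 2.858×10⁻⁴ A·m².
U = −m·B = −mB cosθ.
U = −(2.858×10⁻⁴)(4.36×10⁻⁴)·cos140° = 9.546×10⁻⁸ J.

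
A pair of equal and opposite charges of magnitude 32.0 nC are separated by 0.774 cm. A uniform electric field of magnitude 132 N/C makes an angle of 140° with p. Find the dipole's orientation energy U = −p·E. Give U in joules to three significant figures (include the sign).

U ≈ 2.50×10⁻⁸ J

Dipole moment p = qd = (3.20×10⁻⁸ C)(0.00774 m) = 2.477×10⁻¹⁰ C·m.
U = −p·E = −pE cosθ.
U = −(2.477×10⁻¹⁰)(132)·cos140° = 2.505×10⁻⁸ J.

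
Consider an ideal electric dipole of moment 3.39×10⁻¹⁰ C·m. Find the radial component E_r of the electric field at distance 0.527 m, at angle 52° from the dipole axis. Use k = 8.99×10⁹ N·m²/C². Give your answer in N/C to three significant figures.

For a dipole, E_r = (2kp cosθ)/r³.
kp/r³ = (8.99×10⁹)(3.39×10⁻¹⁰)/(0.527)³ = 20.82 N/C.
E_r = 2·20.82·cos52° = 25.64 N/C.

E_r ≈ 25.6 N/C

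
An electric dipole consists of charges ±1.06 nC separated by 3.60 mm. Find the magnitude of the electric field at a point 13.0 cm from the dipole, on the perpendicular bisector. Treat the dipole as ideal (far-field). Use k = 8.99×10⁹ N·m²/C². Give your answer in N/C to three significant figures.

Dipole moment p = qd = (1.06×10⁻⁹ C)(0.00360 m) = 3.816×10⁻¹² C·m.
In the equatorial plane E = kp/r³.
E = (8.99×10⁹)(3.816×10⁻¹²) / (0.130)³ = 15.61 N/C.

E ≈ 15.6 N/C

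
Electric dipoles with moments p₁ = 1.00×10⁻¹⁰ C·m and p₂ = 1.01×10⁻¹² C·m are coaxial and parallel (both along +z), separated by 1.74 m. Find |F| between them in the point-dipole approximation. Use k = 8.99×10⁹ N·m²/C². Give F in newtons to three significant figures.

F ≈ 5.94×10⁻¹³ N

On-axis field of dipole 1 at distance r: E = 2kp₁/r³. Force on dipole 2 is F = p₂·dE/dr (gradient along axis).
dE/dr = −6kp₁/r⁴, so |F| = 6kp₁p₂/r⁴ (attractive for aligned moments).
F = 6(8.99×10⁹)(1.00×10⁻¹⁰)(1.01×10⁻¹²)/(1.74)⁴ = 5.943×10⁻¹³ N.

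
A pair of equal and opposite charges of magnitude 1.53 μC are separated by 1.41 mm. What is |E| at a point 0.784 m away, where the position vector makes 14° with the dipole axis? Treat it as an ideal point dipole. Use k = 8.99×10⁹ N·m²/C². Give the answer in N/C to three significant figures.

Dipole moment p = qd = (1.53×10⁻⁶ C)(0.00141 m) = 2.157×10⁻⁹ C·m.
At angle θ the dipole field magnitude is E = (kp/r³)·√(1 + 3cos²θ).
kp/r³ = (8.99×10⁹)(2.157×10⁻⁹) / (0.784)³ = 40.24 N/C.
√(1 + 3cos²14°) = √(1 + 3·0.9415) = √3.8244 ≈ 1.9556.
E ≈ 40.24 × 1.956 = 78.69 N/C.

E ≈ 78.7 N/C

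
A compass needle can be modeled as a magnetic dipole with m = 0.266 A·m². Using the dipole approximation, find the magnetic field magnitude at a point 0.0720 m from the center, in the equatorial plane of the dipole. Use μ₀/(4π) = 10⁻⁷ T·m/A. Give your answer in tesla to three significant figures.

B ≈ 7.13×10⁻⁵ T

In the equatorial plane B = (μ₀/4π)·m/r³ (half the axial value).
B = (10⁻⁷)·(0.266) / (0.0720)³ = 7.127×10⁻⁵ T.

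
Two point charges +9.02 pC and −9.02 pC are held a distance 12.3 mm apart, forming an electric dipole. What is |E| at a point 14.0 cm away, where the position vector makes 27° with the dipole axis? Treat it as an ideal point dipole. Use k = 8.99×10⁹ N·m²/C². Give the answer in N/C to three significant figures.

Dipole moment p = qd = (9.02×10⁻¹² C)(0.0123 m) = 1.109×10⁻¹³ C·m.
At angle θ the dipole field magnitude is E = (kp/r³)·√(1 + 3cos²θ).
kp/r³ = (8.99×10⁹)(1.109×10⁻¹³) / (0.140)³ = 0.3633 N/C.
√(1 + 3cos²27°) = √(1 + 3·0.7939) = √3.3817 ≈ 1.8389.
E ≈ 0.3633 × 1.839 = 0.6681 N/C.

E ≈ 0.668 N/C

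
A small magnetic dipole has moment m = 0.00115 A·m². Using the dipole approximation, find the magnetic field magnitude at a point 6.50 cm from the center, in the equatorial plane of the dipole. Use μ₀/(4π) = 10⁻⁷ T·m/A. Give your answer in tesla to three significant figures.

B ≈ 4.19×10⁻⁷ T

In the equatorial plane B = (μ₀/4π)·m/r³ (half the axial value).
B = (10⁻⁷)·(0.00115) / (0.0650)³ = 4.188×10⁻⁷ T.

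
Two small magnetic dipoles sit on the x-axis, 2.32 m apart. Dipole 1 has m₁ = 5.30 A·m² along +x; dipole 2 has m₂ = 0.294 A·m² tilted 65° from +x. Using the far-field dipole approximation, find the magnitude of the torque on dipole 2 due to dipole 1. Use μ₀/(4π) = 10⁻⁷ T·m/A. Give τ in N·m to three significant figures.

Dipole B is on the axis of dipole A, so B₁ there is axial: B₁ = (μ₀/4π)·2m₁/r³ along +x.
B₁ = 2(10⁻⁷)(5.30)/(2.32)³ = 8.489×10⁻⁸ T.
τ = m₂ B₁ sinθ.
τ = (0.294)(8.489×10⁻⁸)·sin65° = 2.262×10⁻⁸ N·m.

τ ≈ 2.26×10⁻⁸ N·m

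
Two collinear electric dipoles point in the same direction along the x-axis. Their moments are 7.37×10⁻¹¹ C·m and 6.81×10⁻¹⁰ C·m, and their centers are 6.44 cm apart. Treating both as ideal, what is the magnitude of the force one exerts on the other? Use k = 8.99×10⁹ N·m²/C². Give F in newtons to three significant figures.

F ≈ 1.57×10⁻⁴ N

On-axis field of dipole 1 at distance r: E = 2kp₁/r³. Force on dipole 2 is F = p₂·dE/dr (gradient along axis).
dE/dr = −6kp₁/r⁴, so |F| = 6kp₁p₂/r⁴ (attractive for aligned moments).
F = 6(8.99×10⁹)(7.37×10⁻¹¹)(6.81×10⁻¹⁰)/(0.0644)⁴ = 1.574×10⁻⁴ N.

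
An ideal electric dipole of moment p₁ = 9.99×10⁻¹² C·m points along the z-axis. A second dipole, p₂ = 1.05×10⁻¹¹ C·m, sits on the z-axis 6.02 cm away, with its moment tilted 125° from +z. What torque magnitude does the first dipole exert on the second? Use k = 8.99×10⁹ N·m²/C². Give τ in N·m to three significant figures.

τ ≈ 7.08×10⁻⁹ N·m

The second dipole sits on the axis of the first, so the field there is axial: E₁ = 2kp₁/r³ along +z.
E₁ = 2(8.99×10⁹)(9.99×10⁻¹²)/(0.0602)³ = 823.3 N/C.
Torque on the second dipole: τ = p₂ E₁ sinθ.
τ = (1.05×10⁻¹¹)(823.3)·sin125° = 7.081×10⁻⁹ N·m.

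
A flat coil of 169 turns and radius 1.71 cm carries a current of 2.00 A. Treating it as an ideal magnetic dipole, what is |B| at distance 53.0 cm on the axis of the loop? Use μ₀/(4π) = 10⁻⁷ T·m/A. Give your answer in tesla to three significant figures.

B ≈ 4.17×10⁻⁷ T

m = NIA = NIπa² = 169·(2.00)·π·(0.0171)² = 0.3105 A·m².
On axis B = (μ₀/4π)·2m/r³.
B = 2·(10⁻⁷)·(0.3105) / (0.530)³ = 4.171×10⁻⁷ T.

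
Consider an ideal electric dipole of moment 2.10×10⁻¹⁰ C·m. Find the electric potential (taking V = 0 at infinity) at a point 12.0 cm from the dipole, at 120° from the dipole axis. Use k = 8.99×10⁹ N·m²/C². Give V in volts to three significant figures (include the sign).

The dipole potential is V = kp cosθ / r².
V = (8.99×10⁹)(2.10×10⁻¹⁰)·cos120° / (0.120)² = -65.55 V.

V ≈ -65.6 V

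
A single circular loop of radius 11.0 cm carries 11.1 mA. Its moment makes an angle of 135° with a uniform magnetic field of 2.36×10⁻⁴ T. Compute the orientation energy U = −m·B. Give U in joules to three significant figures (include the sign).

U ≈ 7.04×10⁻⁸ J

Magnetic moment m = IA = Iπa² = (0.0111)·π·(0.110)² = 4.219×10⁻⁴ A·m².
U = −m·B = −mB cosθ.
U = −(4.219×10⁻⁴)(2.36×10⁻⁴)·cos135° = 7.041×10⁻⁸ J.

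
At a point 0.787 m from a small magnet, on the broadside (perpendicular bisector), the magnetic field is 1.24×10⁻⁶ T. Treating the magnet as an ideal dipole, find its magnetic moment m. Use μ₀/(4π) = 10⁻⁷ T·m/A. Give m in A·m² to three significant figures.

m ≈ 6.04 A·m²

In the equatorial plane B = (μ₀/4π)·m/r³, so m = Br³·4π/(μ₀).
m = (1.24×10⁻⁶)·(0.787)³ / (10⁻⁷) = 6.044 A·m².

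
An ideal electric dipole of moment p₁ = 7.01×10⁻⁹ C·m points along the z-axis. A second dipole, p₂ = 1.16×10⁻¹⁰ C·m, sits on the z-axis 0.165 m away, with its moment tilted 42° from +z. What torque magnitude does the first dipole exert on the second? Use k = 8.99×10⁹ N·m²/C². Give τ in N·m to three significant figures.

The second dipole sits on the axis of the first, so the field there is axial: E₁ = 2kp₁/r³ along +z.
E₁ = 2(8.99×10⁹)(7.01×10⁻⁹)/(0.165)³ = 2.806×10⁴ N/C.
Torque on the second dipole: τ = p₂ E₁ sinθ.
τ = (1.16×10⁻¹⁰)(2.806×10⁴)·sin42° = 2.178×10⁻⁶ N·m.

τ ≈ 2.18×10⁻⁶ N·m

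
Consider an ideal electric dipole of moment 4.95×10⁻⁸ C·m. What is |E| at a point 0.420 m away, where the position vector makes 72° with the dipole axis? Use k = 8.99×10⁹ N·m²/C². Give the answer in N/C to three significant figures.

At angle θ the dipole field magnitude is E = (kp/r³)·√(1 + 3cos²θ).
kp/r³ = (8.99×10⁹)(4.95×10⁻⁸) / (0.420)³ = 6006 N/C.
√(1 + 3cos²72°) = √(1 + 3·0.0955) = √1.2865 ≈ 1.1342.
E ≈ 6006 × 1.134 = 6813 N/C.

E ≈ 6810 N/C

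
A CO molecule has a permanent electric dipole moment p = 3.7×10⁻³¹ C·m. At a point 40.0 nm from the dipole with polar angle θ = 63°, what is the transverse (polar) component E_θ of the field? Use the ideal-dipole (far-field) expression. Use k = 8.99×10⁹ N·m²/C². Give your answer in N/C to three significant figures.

For a dipole, E_θ = (kp sinθ)/r³.
kp/r³ = (8.99×10⁹)(3.70×10⁻³¹)/(4.00×10⁻⁸)³ = 51.97 N/C.
E_θ = 51.97·sin63° = 46.31 N/C.

E_θ ≈ 46.3 N/C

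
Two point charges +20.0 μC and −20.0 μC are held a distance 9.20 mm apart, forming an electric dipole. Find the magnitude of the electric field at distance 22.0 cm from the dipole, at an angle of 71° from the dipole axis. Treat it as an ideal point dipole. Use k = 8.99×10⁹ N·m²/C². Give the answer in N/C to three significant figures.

Dipole moment p = qd = (2.00×10⁻⁵ C)(0.00920 m) = 1.84×10⁻⁷ C·m.
At angle θ the dipole field magnitude is E = (kp/r³)·√(1 + 3cos²θ).
kp/r³ = (8.99×10⁹)(1.84×10⁻⁷) / (0.220)³ = 1.553×10⁵ N/C.
√(1 + 3cos²71°) = √(1 + 3·0.1060) = √1.3180 ≈ 1.1480.
E ≈ 1.553×10⁵ × 1.148 = 1.783×10⁵ N/C.

E ≈ 1.78×10⁵ N/C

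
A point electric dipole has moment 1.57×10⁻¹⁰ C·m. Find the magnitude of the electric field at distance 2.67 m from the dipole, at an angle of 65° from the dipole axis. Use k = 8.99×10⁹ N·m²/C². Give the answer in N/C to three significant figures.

At angle θ the dipole field magnitude is E = (kp/r³)·√(1 + 3cos²θ).
kp/r³ = (8.99×10⁹)(1.57×10⁻¹⁰) / (2.67)³ = 0.07415 N/C.
√(1 + 3cos²65°) = √(1 + 3·0.1786) = √1.5358 ≈ 1.2393.
E ≈ 0.07415 × 1.239 = 0.09190 N/C.

E ≈ 0.0919 N/C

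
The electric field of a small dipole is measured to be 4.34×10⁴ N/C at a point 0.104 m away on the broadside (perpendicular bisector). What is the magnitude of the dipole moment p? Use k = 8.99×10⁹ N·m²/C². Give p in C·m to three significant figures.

In the equatorial plane E = kp/r³, so p = Er³/(k).
p = (4.34×10⁴)·(0.104)³ / (8.99×10⁹) = 5.430×10⁻⁹ C·m.

p ≈ 5.43×10⁻⁹ C·m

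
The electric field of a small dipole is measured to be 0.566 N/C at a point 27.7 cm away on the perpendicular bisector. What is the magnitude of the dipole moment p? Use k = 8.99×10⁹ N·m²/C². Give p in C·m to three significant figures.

In the equatorial plane E = kp/r³, so p = Er³/(k).
p = (0.566)·(0.277)³ / (8.99×10⁹) = 1.338×10⁻¹² C·m.

p ≈ 1.34×10⁻¹² C·m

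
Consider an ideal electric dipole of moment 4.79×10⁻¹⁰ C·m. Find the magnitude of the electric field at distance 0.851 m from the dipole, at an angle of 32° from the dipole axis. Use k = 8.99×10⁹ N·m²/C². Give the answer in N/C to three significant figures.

E ≈ 12.4 N/C

At angle θ the dipole field magnitude is E = (kp/r³)·√(1 + 3cos²θ).
kp/r³ = (8.99×10⁹)(4.79×10⁻¹⁰) / (0.851)³ = 6.987 N/C.
√(1 + 3cos²32°) = √(1 + 3·0.7192) = √3.1576 ≈ 1.7770.
E ≈ 6.987 × 1.777 = 12.42 N/C.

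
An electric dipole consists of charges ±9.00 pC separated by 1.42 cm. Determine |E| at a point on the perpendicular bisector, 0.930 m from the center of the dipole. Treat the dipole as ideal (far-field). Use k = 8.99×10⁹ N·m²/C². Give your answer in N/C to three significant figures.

Dipole moment p = qd = (9.00×10⁻¹² C)(0.0142 m) = 1.278×10⁻¹³ C·m.
On the perpendicular bisector E = kp/r³ (half the axial value at the same distance).
E = (8.99×10⁹)(1.278×10⁻¹³) / (0.930)³ = 0.001428 N/C.

E ≈ 0.00143 N/C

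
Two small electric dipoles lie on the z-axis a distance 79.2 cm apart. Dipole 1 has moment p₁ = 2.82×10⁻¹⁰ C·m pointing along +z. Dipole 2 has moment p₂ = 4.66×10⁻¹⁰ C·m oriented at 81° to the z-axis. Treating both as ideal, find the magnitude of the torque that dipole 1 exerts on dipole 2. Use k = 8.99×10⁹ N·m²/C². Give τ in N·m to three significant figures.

The second dipole sits on the axis of the first, so the field there is axial: E₁ = 2kp₁/r³ along +z.
E₁ = 2(8.99×10⁹)(2.82×10⁻¹⁰)/(0.792)³ = 10.21 N/C.
Torque on the second dipole: τ = p₂ E₁ sinθ.
τ = (4.66×10⁻¹⁰)(10.21)·sin81° = 4.698×10⁻⁹ N·m.

τ ≈ 4.70×10⁻⁹ N·m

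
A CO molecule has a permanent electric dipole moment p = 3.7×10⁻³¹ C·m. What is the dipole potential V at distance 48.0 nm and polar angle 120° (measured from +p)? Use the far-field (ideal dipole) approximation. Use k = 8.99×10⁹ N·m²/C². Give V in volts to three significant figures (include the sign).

V ≈ -7.22×10⁻⁷ V

The dipole potential is V = kp cosθ / r².
V = (8.99×10⁹)(3.70×10⁻³¹)·cos120° / (4.80×10⁻⁸)² = -7.219×10⁻⁷ V.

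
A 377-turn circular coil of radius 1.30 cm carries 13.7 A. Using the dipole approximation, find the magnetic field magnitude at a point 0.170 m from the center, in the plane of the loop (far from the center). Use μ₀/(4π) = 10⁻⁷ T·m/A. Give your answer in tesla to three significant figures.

m = NIA = NIπa² = 377·(13.7)·π·(0.0130)² = 2.742 A·m².
In the equatorial plane B = (μ₀/4π)·m/r³ (half the axial value).
B = (10⁻⁷)·(2.742) / (0.170)³ = 5.581×10⁻⁵ T.

B ≈ 5.58×10⁻⁵ T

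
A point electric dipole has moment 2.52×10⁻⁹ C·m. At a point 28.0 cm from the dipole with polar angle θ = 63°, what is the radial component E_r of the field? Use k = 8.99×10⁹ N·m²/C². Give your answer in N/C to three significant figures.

For a dipole, E_r = (2kp cosθ)/r³.
kp/r³ = (8.99×10⁹)(2.52×10⁻⁹)/(0.280)³ = 1032 N/C.
E_r = 2·1032·cos63° = 937.1 N/C.

E_r ≈ 937 N/C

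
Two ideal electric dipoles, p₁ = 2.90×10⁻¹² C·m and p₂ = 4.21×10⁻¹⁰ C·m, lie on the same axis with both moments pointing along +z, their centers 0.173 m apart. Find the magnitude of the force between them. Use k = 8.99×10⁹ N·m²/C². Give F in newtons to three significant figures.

F ≈ 7.35×10⁻⁸ N

On-axis field of dipole 1 at distance r: E = 2kp₁/r³. Force on dipole 2 is F = p₂·dE/dr (gradient along axis).
dE/dr = −6kp₁/r⁴, so |F| = 6kp₁p₂/r⁴ (attractive for aligned moments).
F = 6(8.99×10⁹)(2.90×10⁻¹²)(4.21×10⁻¹⁰)/(0.173)⁴ = 7.352×10⁻⁸ N.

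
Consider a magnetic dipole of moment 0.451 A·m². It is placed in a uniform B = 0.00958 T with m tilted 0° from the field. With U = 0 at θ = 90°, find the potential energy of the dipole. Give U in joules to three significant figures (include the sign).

U = −m·B = −mB cosθ.
U = −(0.451)(0.00958)·cos0° = -0.004321 J.

U ≈ -0.00432 J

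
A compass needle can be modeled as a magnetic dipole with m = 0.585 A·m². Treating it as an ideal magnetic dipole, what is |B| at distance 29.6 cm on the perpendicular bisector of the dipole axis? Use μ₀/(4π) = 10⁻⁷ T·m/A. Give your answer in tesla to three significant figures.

B ≈ 2.26×10⁻⁶ T

In the equatorial plane B = (μ₀/4π)·m/r³ (half the axial value).
B = (10⁻⁷)·(0.585) / (0.296)³ = 2.256×10⁻⁶ T.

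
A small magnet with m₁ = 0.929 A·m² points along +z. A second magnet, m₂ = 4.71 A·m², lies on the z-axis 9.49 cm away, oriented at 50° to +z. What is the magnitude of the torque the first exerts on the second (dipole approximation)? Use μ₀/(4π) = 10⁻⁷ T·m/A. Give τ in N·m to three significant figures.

τ ≈ 7.84×10⁻⁴ N·m

Dipole B is on the axis of dipole A, so B₁ there is axial: B₁ = (μ₀/4π)·2m₁/r³ along +z.
B₁ = 2(10⁻⁷)(0.929)/(0.0949)³ = 2.174×10⁻⁴ T.
τ = m₂ B₁ sinθ.
τ = (4.71)(2.174×10⁻⁴)·sin50° = 7.844×10⁻⁴ N·m.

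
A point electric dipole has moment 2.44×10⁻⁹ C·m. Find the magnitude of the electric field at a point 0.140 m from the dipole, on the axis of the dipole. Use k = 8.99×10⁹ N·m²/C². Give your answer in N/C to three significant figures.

On the dipole axis E = 2kp/r³.
E = 2·(8.99×10⁹)(2.44×10⁻⁹) / (0.140)³ = 1.599×10⁴ N/C.

E ≈ 1.60×10⁴ N/C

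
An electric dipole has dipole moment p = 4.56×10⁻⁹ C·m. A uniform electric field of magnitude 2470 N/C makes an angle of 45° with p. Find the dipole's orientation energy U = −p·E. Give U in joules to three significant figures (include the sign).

U = −p·E = −pE cosθ.
U = −(4.56×10⁻⁹)(2470)·cos45° = -7.964×10⁻⁶ J.

U ≈ -7.96×10⁻⁶ J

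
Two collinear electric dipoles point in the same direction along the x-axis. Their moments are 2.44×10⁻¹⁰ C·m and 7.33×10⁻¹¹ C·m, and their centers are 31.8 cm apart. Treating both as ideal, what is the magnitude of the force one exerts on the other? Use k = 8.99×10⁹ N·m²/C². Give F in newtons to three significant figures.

F ≈ 9.43×10⁻⁸ N

On-axis field of dipole 1 at distance r: E = 2kp₁/r³. Force on dipole 2 is F = p₂·dE/dr (gradient along axis).
dE/dr = −6kp₁/r⁴, so |F| = 6kp₁p₂/r⁴ (attractive for aligned moments).
F = 6(8.99×10⁹)(2.44×10⁻¹⁰)(7.33×10⁻¹¹)/(0.318)⁴ = 9.434×10⁻⁸ N.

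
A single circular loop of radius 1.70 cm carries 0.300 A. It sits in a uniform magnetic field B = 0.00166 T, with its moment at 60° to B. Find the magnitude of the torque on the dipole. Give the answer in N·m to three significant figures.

Magnetic moment m = IA = Iπa² = (0.300)·π·(0.0170)² = 2.724×10⁻⁴ A·m².
Torque on a magnetic dipole: τ = mB sinθ.
τ = (2.724×10⁻⁴)(0.00166)·sin60° = 3.916×10⁻⁷ N·m.

τ ≈ 3.92×10⁻⁷ N·m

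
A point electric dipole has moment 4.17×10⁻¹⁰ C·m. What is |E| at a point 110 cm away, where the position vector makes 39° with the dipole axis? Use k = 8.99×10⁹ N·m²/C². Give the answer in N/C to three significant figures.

E ≈ 4.72 N/C

At angle θ the dipole field magnitude is E = (kp/r³)·√(1 + 3cos²θ).
kp/r³ = (8.99×10⁹)(4.17×10⁻¹⁰) / (1.10)³ = 2.817 N/C.
√(1 + 3cos²39°) = √(1 + 3·0.6040) = √2.8119 ≈ 1.6769.
E ≈ 2.817 × 1.677 = 4.723 N/C.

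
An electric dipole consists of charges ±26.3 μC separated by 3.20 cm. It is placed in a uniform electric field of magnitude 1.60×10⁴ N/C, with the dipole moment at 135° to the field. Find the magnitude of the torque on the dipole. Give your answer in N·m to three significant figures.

τ ≈ 0.00952 N·m

Dipole moment p = qd = (2.63×10⁻⁵ C)(0.0320 m) = 8.416×10⁻⁷ C·m.
Torque on an electric dipole: τ = pE sinθ.
τ = (8.416×10⁻⁷)(1.60×10⁴)·sin135° = 0.009522 N·m.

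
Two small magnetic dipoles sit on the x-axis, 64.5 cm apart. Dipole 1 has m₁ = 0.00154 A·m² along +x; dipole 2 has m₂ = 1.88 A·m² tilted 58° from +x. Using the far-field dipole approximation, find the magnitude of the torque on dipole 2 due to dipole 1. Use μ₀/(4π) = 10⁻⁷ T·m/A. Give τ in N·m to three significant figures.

τ ≈ 1.83×10⁻⁹ N·m

Dipole B is on the axis of dipole A, so B₁ there is axial: B₁ = (μ₀/4π)·2m₁/r³ along +x.
B₁ = 2(10⁻⁷)(0.00154)/(0.645)³ = 1.148×10⁻⁹ T.
τ = m₂ B₁ sinθ.
τ = (1.88)(1.148×10⁻⁹)·sin58° = 1.830×10⁻⁹ N·m.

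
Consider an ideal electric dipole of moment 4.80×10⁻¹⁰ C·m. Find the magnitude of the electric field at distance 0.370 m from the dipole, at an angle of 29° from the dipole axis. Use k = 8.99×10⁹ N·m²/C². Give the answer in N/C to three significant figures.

At angle θ the dipole field magnitude is E = (kp/r³)·√(1 + 3cos²θ).
kp/r³ = (8.99×10⁹)(4.80×10⁻¹⁰) / (0.370)³ = 85.19 N/C.
√(1 + 3cos²29°) = √(1 + 3·0.7650) = √3.2949 ≈ 1.8152.
E ≈ 85.19 × 1.815 = 154.6 N/C.

E ≈ 155 N/C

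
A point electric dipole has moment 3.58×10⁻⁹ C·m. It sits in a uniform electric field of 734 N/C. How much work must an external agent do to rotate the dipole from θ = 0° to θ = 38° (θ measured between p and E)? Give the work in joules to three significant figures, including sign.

W_ext = ΔU = U(θ₂) − U(θ₁) = −pE cosθ₂ − (−pE cosθ₁) = pE(cosθ₁ − cosθ₂).
W = (3.58×10⁻⁹)(734)·(cos0° − cos38°) = (2.628×10⁻⁶)·(+0.2120) = 5.570×10⁻⁷ J.

W ≈ 5.57×10⁻⁷ J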